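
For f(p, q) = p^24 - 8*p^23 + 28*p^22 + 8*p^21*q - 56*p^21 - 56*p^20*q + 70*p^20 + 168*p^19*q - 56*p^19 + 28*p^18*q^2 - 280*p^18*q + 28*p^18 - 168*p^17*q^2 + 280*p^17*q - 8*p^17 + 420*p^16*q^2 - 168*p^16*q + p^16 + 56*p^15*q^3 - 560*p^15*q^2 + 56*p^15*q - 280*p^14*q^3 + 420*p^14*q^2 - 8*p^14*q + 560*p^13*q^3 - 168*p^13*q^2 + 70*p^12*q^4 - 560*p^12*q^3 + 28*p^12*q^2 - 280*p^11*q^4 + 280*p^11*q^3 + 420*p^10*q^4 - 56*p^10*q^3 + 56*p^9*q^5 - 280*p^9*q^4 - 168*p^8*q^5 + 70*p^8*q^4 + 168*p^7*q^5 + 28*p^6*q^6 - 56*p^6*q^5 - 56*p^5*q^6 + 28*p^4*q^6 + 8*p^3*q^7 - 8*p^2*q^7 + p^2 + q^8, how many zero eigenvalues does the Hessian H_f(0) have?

Hessian at 0 has rank 1.

1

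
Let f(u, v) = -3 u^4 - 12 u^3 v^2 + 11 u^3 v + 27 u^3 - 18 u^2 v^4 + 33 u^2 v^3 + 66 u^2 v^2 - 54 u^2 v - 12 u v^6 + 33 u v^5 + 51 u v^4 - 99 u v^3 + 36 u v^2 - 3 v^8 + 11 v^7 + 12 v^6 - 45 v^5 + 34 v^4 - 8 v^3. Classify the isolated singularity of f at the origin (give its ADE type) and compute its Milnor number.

Type E_7, Milnor number mu = 7.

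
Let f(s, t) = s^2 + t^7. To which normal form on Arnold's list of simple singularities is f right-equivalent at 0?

A_{6}

The Hessian of f at 0 is [[2, 0], [0, 0]] with rank 1, so corank 1. A Groebner basis of the Jacobian ideal J(f) in C{s,t} is {t^6, s}; counting standard monomials gives mu = 6. Corank 1: A-series; mu = 6 gives A_6.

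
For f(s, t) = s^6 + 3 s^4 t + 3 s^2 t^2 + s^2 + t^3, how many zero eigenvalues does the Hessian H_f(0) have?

Hessian at 0 has rank 1.

1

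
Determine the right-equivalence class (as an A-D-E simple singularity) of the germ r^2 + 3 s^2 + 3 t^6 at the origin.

The Hessian of f at 0 is [[6, 0, 0], [0, 0, 0], [0, 0, 2]] with rank 2, so corank 1. A Groebner basis of the Jacobian ideal J(f) in C{s,t,r} is {t^5, s, r}; counting standard monomials gives mu = 5. Corank 1: A-series; mu = 5 gives A_5.

A_5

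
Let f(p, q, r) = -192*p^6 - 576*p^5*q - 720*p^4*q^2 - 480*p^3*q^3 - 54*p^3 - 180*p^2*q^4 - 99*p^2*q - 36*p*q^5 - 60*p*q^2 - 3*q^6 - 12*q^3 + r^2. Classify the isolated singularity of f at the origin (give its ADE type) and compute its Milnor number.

Type D_7, Milnor number mu = 7.

The Hessian of f at 0 is [[0, 0, 0], [0, 0, 0], [0, 0, 2]] with rank 1, so corank 2. A Groebner basis of the Jacobian ideal J(f) in C{p,q,r} is {-243*p*q/4 + q^5 - 81*q^2/2, p*q^2 + 2*q^3/3, p^2 + 7*p*q/6 + q^2/3, r}; counting standard monomials gives mu = 7. Corank 2; j^3 = -3*(2*p + q)*(3*p + 2*q)^2 has shape L^2 M (L != M), so D-series; mu = 7 gives D_7.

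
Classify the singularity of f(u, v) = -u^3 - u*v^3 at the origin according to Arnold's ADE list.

E_7

The Hessian of f at 0 is [[0, 0], [0, 0]] with rank 0, so corank 2. A Groebner basis of the Jacobian ideal J(f) in C{u,v} is {u^3, u*v^2, 3*u^2 + v^3}; counting standard monomials gives mu = 7. Corank 2; j^3 = -u^3 is a perfect cube, so E-series; the 4-jet and mu = 7 give E_7.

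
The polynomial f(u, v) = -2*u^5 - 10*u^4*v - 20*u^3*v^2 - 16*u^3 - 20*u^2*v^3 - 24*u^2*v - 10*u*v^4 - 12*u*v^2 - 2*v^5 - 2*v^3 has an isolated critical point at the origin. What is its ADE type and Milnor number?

The Hessian of f at 0 has rank 0. Corank 2; j^3 = -2*(2*u + v)^3 is a perfect cube, so E-series; the 5-jet and mu = 8 give E_8.

Type E_{8}, Milnor number mu = 8.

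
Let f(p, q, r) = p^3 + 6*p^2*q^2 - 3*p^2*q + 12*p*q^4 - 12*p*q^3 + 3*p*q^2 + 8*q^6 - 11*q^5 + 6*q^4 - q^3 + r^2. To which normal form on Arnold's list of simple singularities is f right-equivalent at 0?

E_{8}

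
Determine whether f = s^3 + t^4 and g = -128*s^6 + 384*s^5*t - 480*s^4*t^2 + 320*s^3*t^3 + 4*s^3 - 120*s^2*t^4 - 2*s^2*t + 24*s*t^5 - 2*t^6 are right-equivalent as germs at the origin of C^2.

The Hessian of f at 0 is [[0, 0], [0, 0]] with rank 0, so corank 2. A Groebner basis of the Jacobian ideal J(f) in C{s,t} is {t^3, s^2}; counting standard monomials gives mu = 6. Corank 2; j^3 = s^3 is a perfect cube, so E-series; the 4-jet and mu = 6 give E_6. The Hessian of g at 0 is [[0, 0], [0, 0]] with rank 0, so corank 2. A Groebner basis of the Jacobian ideal J(g) in C{s,t} is {s*t/12 + t^5, s*t^2, s^2 - s*t/2}; counting standard monomials gives mu = 7. Corank 2; j^3 = 2*s^2*(2*s - t) has shape L^2 M (L != M), so D-series; mu = 7 gives D_7. f is E_6 but g is D_7, hence not right-equivalent.

No.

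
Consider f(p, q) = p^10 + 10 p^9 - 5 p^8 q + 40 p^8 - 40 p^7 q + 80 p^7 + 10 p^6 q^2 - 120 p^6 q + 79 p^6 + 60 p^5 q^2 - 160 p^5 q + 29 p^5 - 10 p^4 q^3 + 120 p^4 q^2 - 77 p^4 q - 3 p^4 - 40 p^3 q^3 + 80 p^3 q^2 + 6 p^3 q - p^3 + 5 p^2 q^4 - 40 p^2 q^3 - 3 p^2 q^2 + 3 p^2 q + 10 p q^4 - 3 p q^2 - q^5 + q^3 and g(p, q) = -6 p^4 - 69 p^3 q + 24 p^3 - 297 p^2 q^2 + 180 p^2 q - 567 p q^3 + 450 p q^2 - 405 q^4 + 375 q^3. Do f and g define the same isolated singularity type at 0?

The Hessian of f at 0 is [[0, 0], [0, 0]] with rank 0, so corank 2. A Groebner basis of the Jacobian ideal J(f) in C{p,q} is {7*p^2/12 + p*q^3 + 7*p*q^2/6 - 7*p*q/6 - 7*q^3/6 + 7*q^2/12, 2*p^2/3 + 4*p*q^2/3 - 4*p*q/3 + q^4 - 4*q^3/3 + 2*q^2/3, p^3 + p^2/2 - 2*p*q^2 - p*q + q^3 + q^2/2, p^2*q + p^2/6 - 5*p*q^2/3 - p*q/3 + 2*q^3/3 + q^2/6}; counting standard monomials gives mu = 8. Corank 2; j^3 = -(p - q)^3 is a perfect cube, so E-series; the 5-jet and mu = 8 give E_8. The Hessian of g at 0 is [[0, 0], [0, 0]] with rank 0, so corank 2. A Groebner basis of the Jacobian ideal J(g) in C{p,q} is {768*p^2 + 3840*p*q + q^4 - 8*q^3 + 4800*q^2, p^3 - 660*p^2 - 3300*p*q + 45*q^3/2 - 4125*q^2, p^2*q + 168*p^2 + 840*p*q - 8*q^3 + 1050*q^2, -32*p^2 + p*q^2 - 160*p*q + 17*q^3/6 - 200*q^2}; counting standard monomials gives mu = 7. Corank 2; j^3 = 3*(2*p + 5*q)^3 is a perfect cube, so E-series; the 4-jet and mu = 7 give E_7. f is E_8 but g is E_7, hence not right-equivalent.

No.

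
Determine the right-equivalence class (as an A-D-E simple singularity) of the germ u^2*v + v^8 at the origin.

The Hessian of f at 0 has rank 0. Corank 2; j^3 = u^2*v has shape L^2 M (L != M), so D-series; mu = 9 gives D_9.

D_{9}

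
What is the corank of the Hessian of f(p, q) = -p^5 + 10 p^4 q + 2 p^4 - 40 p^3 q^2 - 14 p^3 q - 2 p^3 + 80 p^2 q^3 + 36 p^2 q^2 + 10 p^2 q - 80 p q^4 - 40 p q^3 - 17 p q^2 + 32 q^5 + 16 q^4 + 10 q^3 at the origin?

2

The Hessian at 0 is [[0, 0], [0, 0]] of rank 0; hence corank 2.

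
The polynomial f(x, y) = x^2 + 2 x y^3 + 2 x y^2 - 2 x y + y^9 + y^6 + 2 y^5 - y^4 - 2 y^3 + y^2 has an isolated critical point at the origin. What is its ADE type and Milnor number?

Type A_{8}, Milnor number mu = 8.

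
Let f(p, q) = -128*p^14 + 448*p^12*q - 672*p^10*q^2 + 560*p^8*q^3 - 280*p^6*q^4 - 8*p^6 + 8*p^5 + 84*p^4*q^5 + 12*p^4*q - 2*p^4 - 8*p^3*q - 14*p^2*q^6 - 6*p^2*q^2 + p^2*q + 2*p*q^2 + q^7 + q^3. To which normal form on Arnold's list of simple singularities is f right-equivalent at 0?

The Hessian of f at 0 is [[0, 0], [0, 0]] with rank 0, so corank 2. A Groebner basis of the Jacobian ideal J(f) in C{p,q} is {4*p^2/9 + p*q^3 + 25*p*q^2/6 + 73*p*q/36 + 17*q^3/9 + 19*q^2/12, -4*p^2/3 - 21*p*q^2/2 - 35*p*q/6 + q^4 - 25*q^3/6 - 9*q^2/2, p^3 - 8*p^2/9 - 7*p*q^2/3 - 37*p*q/18 - 7*q^3/9 - 7*q^2/6, p^2*q - p*q/2 - q^2/2}; counting standard monomials gives mu = 8. Corank 2; j^3 = q*(p + q)^2 has shape L^2 M (L != M), so D-series; mu = 8 gives D_8.

D8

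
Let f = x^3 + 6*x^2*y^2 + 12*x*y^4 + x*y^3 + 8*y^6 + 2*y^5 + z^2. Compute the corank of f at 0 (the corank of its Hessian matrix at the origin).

2

Hessian at 0 has rank 1.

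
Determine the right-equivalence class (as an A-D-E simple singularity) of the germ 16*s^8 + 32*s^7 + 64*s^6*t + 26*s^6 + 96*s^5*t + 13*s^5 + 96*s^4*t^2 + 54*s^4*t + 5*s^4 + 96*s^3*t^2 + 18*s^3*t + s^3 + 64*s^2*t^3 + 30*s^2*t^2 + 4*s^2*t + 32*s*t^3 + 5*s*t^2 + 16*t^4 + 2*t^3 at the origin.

D5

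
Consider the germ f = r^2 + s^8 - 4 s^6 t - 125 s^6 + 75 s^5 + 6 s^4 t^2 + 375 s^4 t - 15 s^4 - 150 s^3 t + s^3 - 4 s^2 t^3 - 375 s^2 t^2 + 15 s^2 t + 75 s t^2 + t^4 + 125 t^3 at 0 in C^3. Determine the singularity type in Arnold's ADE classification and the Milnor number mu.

Type E_{6}, Milnor number mu = 6.

The Hessian of f at 0 has rank 1. Corank 2; j^3 = (s + 5*t)^3 is a perfect cube, so E-series; the 4-jet and mu = 6 give E_6.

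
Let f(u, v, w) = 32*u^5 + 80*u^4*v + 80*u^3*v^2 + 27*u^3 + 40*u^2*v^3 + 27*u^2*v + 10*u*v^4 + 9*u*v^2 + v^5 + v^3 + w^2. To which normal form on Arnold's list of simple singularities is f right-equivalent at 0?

The Hessian of f at 0 is [[0, 0, 0], [0, 0, 0], [0, 0, 2]] with rank 1, so corank 2. A Groebner basis of the Jacobian ideal J(f) in C{u,v,w} is {v^5, u*v^3 + 3*v^4/8, u^2 + 2*u*v/3 + v^2/9, w}; counting standard monomials gives mu = 8. Corank 2; j^3 = (3*u + v)^3 is a perfect cube, so E-series; the 5-jet and mu = 8 give E_8.

E_8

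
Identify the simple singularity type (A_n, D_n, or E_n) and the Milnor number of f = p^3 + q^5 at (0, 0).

The Hessian of f at 0 has rank 0. Corank 2; j^3 = p^3 is a perfect cube, so E-series; the 5-jet and mu = 8 give E_8.

Type E_8, Milnor number mu = 8.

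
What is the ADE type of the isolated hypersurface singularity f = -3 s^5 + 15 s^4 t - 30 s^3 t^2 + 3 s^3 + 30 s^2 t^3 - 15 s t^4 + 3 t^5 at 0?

E8

The Hessian of f at 0 has rank 0. Corank 2; j^3 = 3*s^3 is a perfect cube, so E-series; the 5-jet and mu = 8 give E_8.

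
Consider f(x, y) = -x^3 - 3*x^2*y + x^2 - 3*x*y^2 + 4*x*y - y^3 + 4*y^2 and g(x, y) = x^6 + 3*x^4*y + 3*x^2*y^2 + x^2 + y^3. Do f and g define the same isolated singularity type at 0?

Yes.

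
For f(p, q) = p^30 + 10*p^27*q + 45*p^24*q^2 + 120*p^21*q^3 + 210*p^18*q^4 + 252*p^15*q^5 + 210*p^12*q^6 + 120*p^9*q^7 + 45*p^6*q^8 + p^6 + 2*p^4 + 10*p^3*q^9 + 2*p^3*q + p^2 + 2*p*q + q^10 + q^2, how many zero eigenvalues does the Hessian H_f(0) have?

Hessian at 0 has rank 1.

1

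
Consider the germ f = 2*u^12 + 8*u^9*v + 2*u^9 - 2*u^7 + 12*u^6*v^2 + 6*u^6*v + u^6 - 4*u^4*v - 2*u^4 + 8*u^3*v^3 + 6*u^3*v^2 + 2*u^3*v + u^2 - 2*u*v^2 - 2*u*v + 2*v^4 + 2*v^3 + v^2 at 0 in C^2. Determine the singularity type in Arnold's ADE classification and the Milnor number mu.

The Hessian of f at 0 has rank 1. Corank 1: A-series; mu = 3 gives A_3.

Type A3, Milnor number mu = 3.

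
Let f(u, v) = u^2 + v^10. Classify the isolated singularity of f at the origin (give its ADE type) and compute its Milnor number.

The Hessian of f at 0 is [[2, 0], [0, 0]] with rank 1, so corank 1. A Groebner basis of the Jacobian ideal J(f) in C{u,v} is {v^9, u}; counting standard monomials gives mu = 9. Corank 1: A-series; mu = 9 gives A_9.

Type A9, Milnor number mu = 9.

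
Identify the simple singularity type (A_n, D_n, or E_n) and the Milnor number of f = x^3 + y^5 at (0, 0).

The Hessian of f at 0 has rank 0. Corank 2; j^3 = x^3 is a perfect cube, so E-series; the 5-jet and mu = 8 give E_8.

Type E8, Milnor number mu = 8.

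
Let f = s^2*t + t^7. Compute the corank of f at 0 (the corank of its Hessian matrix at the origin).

2

Hessian at 0 has rank 0.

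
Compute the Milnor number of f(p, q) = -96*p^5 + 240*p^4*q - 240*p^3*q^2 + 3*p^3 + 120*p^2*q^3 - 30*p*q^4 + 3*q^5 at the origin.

8

The Hessian of f at 0 is [[0, 0], [0, 0]] with rank 0, so corank 2. A Groebner basis of the Jacobian ideal J(f) in C{p,q} is {q^5, p*q^3 - q^4/8, p^2}; counting standard monomials gives mu = 8. Corank 2; j^3 = 3*p^3 is a perfect cube, so E-series; the 5-jet and mu = 8 give E_8.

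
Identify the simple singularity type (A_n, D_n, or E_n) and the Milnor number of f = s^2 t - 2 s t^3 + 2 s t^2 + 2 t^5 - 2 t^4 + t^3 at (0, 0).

The Hessian of f at 0 has rank 0. Corank 2; j^3 = t*(s + t)^2 has shape L^2 M (L != M), so D-series; mu = 6 gives D_6.

Type D_{6}, Milnor number mu = 6.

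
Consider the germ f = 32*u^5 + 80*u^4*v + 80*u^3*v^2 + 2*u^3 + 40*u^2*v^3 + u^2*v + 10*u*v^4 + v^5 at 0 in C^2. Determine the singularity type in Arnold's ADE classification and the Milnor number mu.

The Hessian of f at 0 is [[0, 0], [0, 0]] with rank 0, so corank 2. A Groebner basis of the Jacobian ideal J(f) in C{u,v} is {-u*v/10 + v^4, u*v^2, u^2 + u*v/2}; counting standard monomials gives mu = 6. Corank 2; j^3 = u^2*(2*u + v) has shape L^2 M (L != M), so D-series; mu = 6 gives D_6.

Type D_6, Milnor number mu = 6.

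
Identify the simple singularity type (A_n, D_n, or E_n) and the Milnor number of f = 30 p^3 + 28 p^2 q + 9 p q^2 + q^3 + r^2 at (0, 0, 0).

Type D_{4}, Milnor number mu = 4.

The Hessian of f at 0 has rank 1. Corank 2; j^3 = (3*p + q)*(10*p^2 + 6*p*q + q^2) splits into three distinct lines over C (the quadratic factor has nonzero discriminant), so D_4.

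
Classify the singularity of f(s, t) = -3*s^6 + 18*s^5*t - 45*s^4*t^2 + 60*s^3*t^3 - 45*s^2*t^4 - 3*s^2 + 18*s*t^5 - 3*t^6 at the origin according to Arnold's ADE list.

A_5

The Hessian of f at 0 has rank 1. Corank 1: A-series; mu = 5 gives A_5.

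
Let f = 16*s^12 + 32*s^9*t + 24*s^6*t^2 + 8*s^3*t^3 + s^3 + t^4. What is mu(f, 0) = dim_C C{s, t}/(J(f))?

6

The Hessian of f at 0 is [[0, 0], [0, 0]] with rank 0, so corank 2. A Groebner basis of the Jacobian ideal J(f) in C{s,t} is {t^3, s^2}; counting standard monomials gives mu = 6. Corank 2; j^3 = s^3 is a perfect cube, so E-series; the 4-jet and mu = 6 give E_6.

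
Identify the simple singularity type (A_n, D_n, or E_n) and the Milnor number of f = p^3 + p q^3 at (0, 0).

Type E7, Milnor number mu = 7.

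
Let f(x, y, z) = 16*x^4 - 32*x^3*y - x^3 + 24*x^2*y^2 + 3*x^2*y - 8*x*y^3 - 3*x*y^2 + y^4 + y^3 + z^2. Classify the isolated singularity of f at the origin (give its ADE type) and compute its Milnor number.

Type E_6, Milnor number mu = 6.

The Hessian of f at 0 is [[0, 0, 0], [0, 0, 0], [0, 0, 2]] with rank 1, so corank 2. A Groebner basis of the Jacobian ideal J(f) in C{x,y,z} is {y^4, x*y^2 - 5*y^3/6, x^2 - 2*x*y + y^2, z}; counting standard monomials gives mu = 6. Corank 2; j^3 = -(x - y)^3 is a perfect cube, so E-series; the 4-jet and mu = 6 give E_6.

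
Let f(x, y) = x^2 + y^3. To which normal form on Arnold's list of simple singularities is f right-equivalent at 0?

The Hessian of f at 0 is [[2, 0], [0, 0]] with rank 1, so corank 1. A Groebner basis of the Jacobian ideal J(f) in C{x,y} is {y^2, x}; counting standard monomials gives mu = 2. Corank 1: A-series; mu = 2 gives A_2.

A2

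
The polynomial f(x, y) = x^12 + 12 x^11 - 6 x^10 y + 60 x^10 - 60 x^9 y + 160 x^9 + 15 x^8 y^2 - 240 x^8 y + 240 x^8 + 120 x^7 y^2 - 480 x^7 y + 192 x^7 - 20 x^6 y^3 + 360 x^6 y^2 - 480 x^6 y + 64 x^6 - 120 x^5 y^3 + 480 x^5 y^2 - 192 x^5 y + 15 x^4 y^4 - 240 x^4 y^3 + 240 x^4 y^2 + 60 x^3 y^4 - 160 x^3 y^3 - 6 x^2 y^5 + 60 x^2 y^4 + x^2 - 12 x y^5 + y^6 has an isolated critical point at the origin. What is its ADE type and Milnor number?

Type A_5, Milnor number mu = 5.

The Hessian of f at 0 has rank 1. Corank 1: A-series; mu = 5 gives A_5.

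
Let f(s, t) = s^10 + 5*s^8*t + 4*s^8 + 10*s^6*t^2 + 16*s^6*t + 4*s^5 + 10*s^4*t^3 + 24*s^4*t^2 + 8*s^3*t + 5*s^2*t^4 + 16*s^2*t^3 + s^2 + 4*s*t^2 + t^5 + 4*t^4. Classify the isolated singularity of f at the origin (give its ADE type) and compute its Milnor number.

Type A4, Milnor number mu = 4.

The Hessian of f at 0 has rank 1. Corank 1: A-series; mu = 4 gives A_4.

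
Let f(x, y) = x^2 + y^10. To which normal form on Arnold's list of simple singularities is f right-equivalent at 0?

The Hessian of f at 0 is [[2, 0], [0, 0]] with rank 1, so corank 1. A Groebner basis of the Jacobian ideal J(f) in C{x,y} is {y^9, x}; counting standard monomials gives mu = 9. Corank 1: A-series; mu = 9 gives A_9.

A_9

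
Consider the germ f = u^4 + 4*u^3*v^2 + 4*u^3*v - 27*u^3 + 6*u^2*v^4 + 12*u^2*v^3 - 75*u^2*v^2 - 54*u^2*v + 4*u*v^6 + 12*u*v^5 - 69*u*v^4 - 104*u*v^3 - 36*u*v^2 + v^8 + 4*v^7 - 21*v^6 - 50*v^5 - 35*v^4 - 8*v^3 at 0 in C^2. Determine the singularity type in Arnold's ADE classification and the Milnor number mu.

The Hessian of f at 0 has rank 0. Corank 2; j^3 = -(3*u + 2*v)^3 is a perfect cube, so E-series; the 4-jet and mu = 6 give E_6.

Type E_{6}, Milnor number mu = 6.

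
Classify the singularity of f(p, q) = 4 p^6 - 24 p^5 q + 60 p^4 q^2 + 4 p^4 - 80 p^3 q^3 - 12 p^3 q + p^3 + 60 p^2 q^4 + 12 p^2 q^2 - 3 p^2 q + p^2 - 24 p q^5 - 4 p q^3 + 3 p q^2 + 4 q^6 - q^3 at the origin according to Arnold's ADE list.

A_2

The Hessian of f at 0 has rank 1. Corank 1: A-series; mu = 2 gives A_2.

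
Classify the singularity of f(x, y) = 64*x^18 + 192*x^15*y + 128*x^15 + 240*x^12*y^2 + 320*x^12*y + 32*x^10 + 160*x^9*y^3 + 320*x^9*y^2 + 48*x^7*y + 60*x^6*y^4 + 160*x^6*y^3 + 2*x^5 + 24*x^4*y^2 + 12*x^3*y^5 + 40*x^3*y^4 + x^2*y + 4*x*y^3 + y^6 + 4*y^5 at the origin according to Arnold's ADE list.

D_{7}

The Hessian of f at 0 is [[0, 0], [0, 0]] with rank 0, so corank 2. A Groebner basis of the Jacobian ideal J(f) in C{x,y} is {x^3, x^2*y + 2*x^2/3 + 4*x*y^2/3, x*y/2 + y^3}; counting standard monomials gives mu = 7. Corank 2; j^3 = x^2*y has shape L^2 M (L != M), so D-series; mu = 7 gives D_7.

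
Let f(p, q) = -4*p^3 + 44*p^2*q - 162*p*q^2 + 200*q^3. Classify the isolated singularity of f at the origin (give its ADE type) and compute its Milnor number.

Type D_4, Milnor number mu = 4.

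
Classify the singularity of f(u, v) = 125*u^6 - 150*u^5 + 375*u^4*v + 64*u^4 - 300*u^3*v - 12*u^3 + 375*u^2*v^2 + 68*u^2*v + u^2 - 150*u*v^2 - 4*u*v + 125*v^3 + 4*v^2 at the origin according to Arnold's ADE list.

The Hessian of f at 0 has rank 1. Corank 1: A-series; mu = 2 gives A_2.

A2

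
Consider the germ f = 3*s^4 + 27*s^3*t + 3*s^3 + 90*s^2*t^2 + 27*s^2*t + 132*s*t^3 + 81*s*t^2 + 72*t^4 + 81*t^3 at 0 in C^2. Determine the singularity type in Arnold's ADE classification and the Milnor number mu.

Type E7, Milnor number mu = 7.

The Hessian of f at 0 is [[0, 0], [0, 0]] with rank 0, so corank 2. A Groebner basis of the Jacobian ideal J(f) in C{s,t} is {3*s^2 + 18*s*t + t^4 - t^3 + 27*t^2, s^3 + 45*s^2 + 270*s*t + 12*t^3 + 405*t^2, s^2*t - 11*s^2 - 66*s*t - 16*t^3/3 - 99*t^2, 2*s^2 + s*t^2 + 12*s*t + 7*t^3/3 + 18*t^2}; counting standard monomials gives mu = 7. Corank 2; j^3 = 3*(s + 3*t)^3 is a perfect cube, so E-series; the 4-jet and mu = 7 give E_7.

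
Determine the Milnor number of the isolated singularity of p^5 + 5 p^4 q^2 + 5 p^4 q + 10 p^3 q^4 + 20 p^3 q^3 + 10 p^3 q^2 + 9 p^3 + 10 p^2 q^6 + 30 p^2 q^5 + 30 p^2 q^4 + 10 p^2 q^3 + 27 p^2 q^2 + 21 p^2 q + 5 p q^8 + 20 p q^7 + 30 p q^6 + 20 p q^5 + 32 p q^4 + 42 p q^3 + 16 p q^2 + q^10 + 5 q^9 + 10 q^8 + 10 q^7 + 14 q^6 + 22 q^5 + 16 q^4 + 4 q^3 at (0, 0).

6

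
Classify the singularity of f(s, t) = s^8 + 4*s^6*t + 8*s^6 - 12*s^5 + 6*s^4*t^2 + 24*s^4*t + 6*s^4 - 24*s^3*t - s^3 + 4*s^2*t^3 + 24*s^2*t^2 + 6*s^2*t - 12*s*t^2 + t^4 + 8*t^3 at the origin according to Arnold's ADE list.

E_{6}

The Hessian of f at 0 is [[0, 0], [0, 0]] with rank 0, so corank 2. A Groebner basis of the Jacobian ideal J(f) in C{s,t} is {s^3 - 3*s^2/4 + 3*s*t - 3*t^2, s^2*t - s^2/4 + s*t - t^2, -s^2/16 + s*t^2 + s*t/4 - t^2/4, t^3}; counting standard monomials gives mu = 6. Corank 2; j^3 = -(s - 2*t)^3 is a perfect cube, so E-series; the 4-jet and mu = 6 give E_6.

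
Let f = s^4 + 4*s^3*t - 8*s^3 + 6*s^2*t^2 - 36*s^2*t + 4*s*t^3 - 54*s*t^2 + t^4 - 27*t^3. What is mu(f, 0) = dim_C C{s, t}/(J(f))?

The Hessian of f at 0 has rank 0. Corank 2; j^3 = -(2*s + 3*t)^3 is a perfect cube, so E-series; the 4-jet and mu = 6 give E_6.

6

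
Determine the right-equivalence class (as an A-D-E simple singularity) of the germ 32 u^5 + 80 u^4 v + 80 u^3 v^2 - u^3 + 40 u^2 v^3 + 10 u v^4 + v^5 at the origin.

The Hessian of f at 0 is [[0, 0], [0, 0]] with rank 0, so corank 2. A Groebner basis of the Jacobian ideal J(f) in C{u,v} is {v^5, u*v^3 + v^4/8, u^2}; counting standard monomials gives mu = 8. Corank 2; j^3 = -u^3 is a perfect cube, so E-series; the 5-jet and mu = 8 give E_8.

E_{8}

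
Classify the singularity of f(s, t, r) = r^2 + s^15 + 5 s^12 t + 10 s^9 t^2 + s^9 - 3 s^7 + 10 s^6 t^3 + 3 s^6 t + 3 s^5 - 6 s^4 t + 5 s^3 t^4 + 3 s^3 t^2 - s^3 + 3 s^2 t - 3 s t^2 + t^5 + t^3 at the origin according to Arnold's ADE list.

E_8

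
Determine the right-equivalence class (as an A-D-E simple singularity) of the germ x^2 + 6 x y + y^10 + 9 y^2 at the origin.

A9

The Hessian of f at 0 has rank 1. Corank 1: A-series; mu = 9 gives A_9.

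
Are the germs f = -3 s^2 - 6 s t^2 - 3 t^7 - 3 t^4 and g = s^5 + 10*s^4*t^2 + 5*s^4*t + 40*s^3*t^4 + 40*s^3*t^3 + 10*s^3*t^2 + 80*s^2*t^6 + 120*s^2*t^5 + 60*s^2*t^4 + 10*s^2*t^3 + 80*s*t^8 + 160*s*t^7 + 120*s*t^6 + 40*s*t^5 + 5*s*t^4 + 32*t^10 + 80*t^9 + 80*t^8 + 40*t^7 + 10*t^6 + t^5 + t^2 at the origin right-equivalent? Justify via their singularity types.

No.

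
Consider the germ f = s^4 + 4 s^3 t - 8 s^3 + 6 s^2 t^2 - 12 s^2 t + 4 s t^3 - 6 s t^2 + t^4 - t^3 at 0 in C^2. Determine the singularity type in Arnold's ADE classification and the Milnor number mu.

The Hessian of f at 0 is [[0, 0], [0, 0]] with rank 0, so corank 2. A Groebner basis of the Jacobian ideal J(f) in C{s,t} is {t^4, s*t^2 + 2*t^3/3, s^2 + s*t + t^2/4}; counting standard monomials gives mu = 6. Corank 2; j^3 = -(2*s + t)^3 is a perfect cube, so E-series; the 4-jet and mu = 6 give E_6.

Type E6, Milnor number mu = 6.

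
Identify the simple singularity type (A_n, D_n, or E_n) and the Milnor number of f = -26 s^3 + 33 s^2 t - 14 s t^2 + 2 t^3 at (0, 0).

The Hessian of f at 0 has rank 0. Corank 2; j^3 = -(2*s - t)*(13*s^2 - 10*s*t + 2*t^2) splits into three distinct lines over C (the quadratic factor has nonzero discriminant), so D_4.

Type D4, Milnor number mu = 4.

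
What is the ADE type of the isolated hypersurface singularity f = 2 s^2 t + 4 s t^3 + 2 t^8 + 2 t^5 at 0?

The Hessian of f at 0 has rank 0. Corank 2; j^3 = 2*s^2*t has shape L^2 M (L != M), so D-series; mu = 9 gives D_9.

D9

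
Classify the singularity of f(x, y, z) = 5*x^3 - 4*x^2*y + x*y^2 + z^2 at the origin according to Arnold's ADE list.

D_{4}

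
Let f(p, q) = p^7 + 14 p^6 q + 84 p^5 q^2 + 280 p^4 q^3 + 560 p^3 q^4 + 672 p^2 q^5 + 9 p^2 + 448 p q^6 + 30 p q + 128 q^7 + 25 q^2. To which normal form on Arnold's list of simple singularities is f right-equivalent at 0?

A_{6}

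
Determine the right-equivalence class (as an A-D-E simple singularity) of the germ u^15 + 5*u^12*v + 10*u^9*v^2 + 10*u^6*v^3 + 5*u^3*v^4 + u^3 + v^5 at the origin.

E8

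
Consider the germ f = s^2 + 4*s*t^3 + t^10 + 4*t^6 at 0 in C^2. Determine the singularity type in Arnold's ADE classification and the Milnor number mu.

Type A9, Milnor number mu = 9.

The Hessian of f at 0 has rank 1. Corank 1: A-series; mu = 9 gives A_9.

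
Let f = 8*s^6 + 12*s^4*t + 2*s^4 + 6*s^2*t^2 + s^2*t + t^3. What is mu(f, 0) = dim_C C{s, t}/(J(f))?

The Hessian of f at 0 is [[0, 0], [0, 0]] with rank 0, so corank 2. A Groebner basis of the Jacobian ideal J(f) in C{s,t} is {t^3, s^2 + 3*t^2, s*t}; counting standard monomials gives mu = 4. Corank 2; j^3 = t*(s^2 + t^2) splits into three distinct lines over C (the quadratic factor has nonzero discriminant), so D_4.

4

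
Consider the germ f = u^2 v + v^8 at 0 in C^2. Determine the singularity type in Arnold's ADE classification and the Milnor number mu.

Type D_9, Milnor number mu = 9.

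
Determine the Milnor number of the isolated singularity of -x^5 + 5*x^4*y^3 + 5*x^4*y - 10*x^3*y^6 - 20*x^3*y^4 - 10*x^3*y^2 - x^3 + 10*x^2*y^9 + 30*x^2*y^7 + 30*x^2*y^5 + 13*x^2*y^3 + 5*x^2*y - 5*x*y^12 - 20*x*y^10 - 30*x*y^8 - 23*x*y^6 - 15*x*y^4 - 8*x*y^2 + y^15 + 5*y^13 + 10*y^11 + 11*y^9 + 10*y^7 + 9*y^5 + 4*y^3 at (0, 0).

6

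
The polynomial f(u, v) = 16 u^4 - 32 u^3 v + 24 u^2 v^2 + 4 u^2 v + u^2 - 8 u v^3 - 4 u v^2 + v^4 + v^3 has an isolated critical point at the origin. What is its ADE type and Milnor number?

The Hessian of f at 0 has rank 1. Corank 1: A-series; mu = 2 gives A_2.

Type A_{2}, Milnor number mu = 2.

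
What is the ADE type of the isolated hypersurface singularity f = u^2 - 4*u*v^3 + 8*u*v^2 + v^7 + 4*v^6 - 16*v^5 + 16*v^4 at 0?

The Hessian of f at 0 has rank 1. Corank 1: A-series; mu = 6 gives A_6.

A6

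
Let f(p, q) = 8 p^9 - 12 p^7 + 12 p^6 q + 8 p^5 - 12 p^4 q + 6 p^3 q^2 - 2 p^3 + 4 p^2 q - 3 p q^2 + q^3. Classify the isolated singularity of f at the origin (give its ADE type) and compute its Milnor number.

Type D_{4}, Milnor number mu = 4.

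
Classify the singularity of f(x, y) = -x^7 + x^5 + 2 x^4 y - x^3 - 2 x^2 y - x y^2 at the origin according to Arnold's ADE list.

D_6

The Hessian of f at 0 has rank 0. Corank 2; j^3 = -x*(x + y)^2 has shape L^2 M (L != M), so D-series; mu = 6 gives D_6.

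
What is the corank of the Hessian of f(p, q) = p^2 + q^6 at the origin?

1

Hessian at 0 has rank 1.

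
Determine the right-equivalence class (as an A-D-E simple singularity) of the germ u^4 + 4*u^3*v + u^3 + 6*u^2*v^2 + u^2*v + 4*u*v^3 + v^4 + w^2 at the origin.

D5

The Hessian of f at 0 has rank 1. Corank 2; j^3 = u^2*(u + v) has shape L^2 M (L != M), so D-series; mu = 5 gives D_5.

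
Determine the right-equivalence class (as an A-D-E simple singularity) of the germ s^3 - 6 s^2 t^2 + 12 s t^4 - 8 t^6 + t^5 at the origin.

The Hessian of f at 0 has rank 0. Corank 2; j^3 = s^3 is a perfect cube, so E-series; the 5-jet and mu = 8 give E_8.

E_{8}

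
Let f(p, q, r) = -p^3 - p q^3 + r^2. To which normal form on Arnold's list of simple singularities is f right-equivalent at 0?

The Hessian of f at 0 is [[0, 0, 0], [0, 0, 0], [0, 0, 2]] with rank 1, so corank 2. A Groebner basis of the Jacobian ideal J(f) in C{p,q,r} is {p^3, p*q^2, 3*p^2 + q^3, r}; counting standard monomials gives mu = 7. Corank 2; j^3 = -p^3 is a perfect cube, so E-series; the 4-jet and mu = 7 give E_7.

E7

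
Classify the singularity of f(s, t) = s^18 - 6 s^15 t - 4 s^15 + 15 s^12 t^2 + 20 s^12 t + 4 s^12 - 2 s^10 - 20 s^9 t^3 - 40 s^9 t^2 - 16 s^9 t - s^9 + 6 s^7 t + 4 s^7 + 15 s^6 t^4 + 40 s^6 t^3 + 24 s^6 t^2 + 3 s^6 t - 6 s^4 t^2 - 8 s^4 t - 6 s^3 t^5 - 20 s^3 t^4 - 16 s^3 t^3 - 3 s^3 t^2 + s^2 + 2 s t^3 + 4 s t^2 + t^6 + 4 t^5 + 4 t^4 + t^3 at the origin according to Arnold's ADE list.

The Hessian of f at 0 has rank 1. Corank 1: A-series; mu = 2 gives A_2.

A_{2}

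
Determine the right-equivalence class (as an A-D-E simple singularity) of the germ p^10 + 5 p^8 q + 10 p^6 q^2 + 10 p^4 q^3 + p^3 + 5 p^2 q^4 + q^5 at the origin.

E8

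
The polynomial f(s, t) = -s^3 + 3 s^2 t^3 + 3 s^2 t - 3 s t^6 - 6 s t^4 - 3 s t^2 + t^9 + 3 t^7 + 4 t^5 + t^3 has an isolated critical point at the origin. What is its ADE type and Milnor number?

The Hessian of f at 0 has rank 0. Corank 2; j^3 = -(s - t)^3 is a perfect cube, so E-series; the 5-jet and mu = 8 give E_8.

Type E8, Milnor number mu = 8.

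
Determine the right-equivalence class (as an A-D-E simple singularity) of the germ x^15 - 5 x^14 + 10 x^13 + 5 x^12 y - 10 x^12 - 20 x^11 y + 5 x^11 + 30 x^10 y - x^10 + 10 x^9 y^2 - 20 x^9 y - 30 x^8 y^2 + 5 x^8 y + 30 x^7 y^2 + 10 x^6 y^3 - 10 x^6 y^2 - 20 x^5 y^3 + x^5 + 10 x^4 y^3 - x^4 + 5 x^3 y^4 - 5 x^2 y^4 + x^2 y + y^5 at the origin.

D6

The Hessian of f at 0 is [[0, 0], [0, 0]] with rank 0, so corank 2. A Groebner basis of the Jacobian ideal J(f) in C{x,y} is {x^2/5 + y^4, x^3, x*y}; counting standard monomials gives mu = 6. Corank 2; j^3 = x^2*y has shape L^2 M (L != M), so D-series; mu = 6 gives D_6.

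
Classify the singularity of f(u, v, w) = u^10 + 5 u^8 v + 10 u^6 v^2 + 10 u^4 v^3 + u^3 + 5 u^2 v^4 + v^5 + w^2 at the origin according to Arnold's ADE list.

E8

The Hessian of f at 0 has rank 1. Corank 2; j^3 = u^3 is a perfect cube, so E-series; the 5-jet and mu = 8 give E_8.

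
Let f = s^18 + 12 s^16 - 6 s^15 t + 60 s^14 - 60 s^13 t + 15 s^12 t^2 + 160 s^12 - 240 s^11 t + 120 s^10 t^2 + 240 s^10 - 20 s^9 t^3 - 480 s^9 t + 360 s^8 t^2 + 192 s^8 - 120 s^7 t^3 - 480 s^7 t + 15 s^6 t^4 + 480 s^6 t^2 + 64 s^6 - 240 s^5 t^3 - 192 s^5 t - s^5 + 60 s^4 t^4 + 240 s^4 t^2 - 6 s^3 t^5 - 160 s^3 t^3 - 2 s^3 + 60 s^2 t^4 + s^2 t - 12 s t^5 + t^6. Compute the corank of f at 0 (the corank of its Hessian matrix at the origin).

2

Hessian at 0 has rank 0.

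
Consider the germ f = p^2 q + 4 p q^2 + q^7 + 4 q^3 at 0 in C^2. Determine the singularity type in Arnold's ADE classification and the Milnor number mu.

Type D_8, Milnor number mu = 8.

The Hessian of f at 0 has rank 0. Corank 2; j^3 = q*(p + 2*q)^2 has shape L^2 M (L != M), so D-series; mu = 8 gives D_8.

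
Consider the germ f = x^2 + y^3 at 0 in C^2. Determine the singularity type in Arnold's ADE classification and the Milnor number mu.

Type A2, Milnor number mu = 2.

The Hessian of f at 0 has rank 1. Corank 1: A-series; mu = 2 gives A_2.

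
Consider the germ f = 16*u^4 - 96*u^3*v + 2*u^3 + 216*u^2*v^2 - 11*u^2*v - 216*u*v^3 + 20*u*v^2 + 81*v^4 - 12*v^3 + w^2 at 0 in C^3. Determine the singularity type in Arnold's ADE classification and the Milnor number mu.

The Hessian of f at 0 is [[0, 0, 0], [0, 0, 0], [0, 0, 2]] with rank 1, so corank 2. A Groebner basis of the Jacobian ideal J(f) in C{u,v,w} is {u*v^2 - u*v/4 + v^2/2, -u*v/8 + v^3 + v^2/4, u^2 - 7*u*v/2 + 3*v^2, w}; counting standard monomials gives mu = 5. Corank 2; j^3 = (u - 2*v)^2*(2*u - 3*v) has shape L^2 M (L != M), so D-series; mu = 5 gives D_5.

Type D_5, Milnor number mu = 5.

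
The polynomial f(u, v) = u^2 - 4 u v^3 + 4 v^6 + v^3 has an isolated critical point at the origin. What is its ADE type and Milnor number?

Type A2, Milnor number mu = 2.

The Hessian of f at 0 is [[2, 0], [0, 0]] with rank 1, so corank 1. A Groebner basis of the Jacobian ideal J(f) in C{u,v} is {v^2, u}; counting standard monomials gives mu = 2. Corank 1: A-series; mu = 2 gives A_2.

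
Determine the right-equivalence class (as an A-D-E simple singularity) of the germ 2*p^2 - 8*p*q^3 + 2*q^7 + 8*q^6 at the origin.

A_{6}

The Hessian of f at 0 is [[4, 0], [0, 0]] with rank 1, so corank 1. A Groebner basis of the Jacobian ideal J(f) in C{p,q} is {-p/2 + q^3, p^2}; counting standard monomials gives mu = 6. Corank 1: A-series; mu = 6 gives A_6.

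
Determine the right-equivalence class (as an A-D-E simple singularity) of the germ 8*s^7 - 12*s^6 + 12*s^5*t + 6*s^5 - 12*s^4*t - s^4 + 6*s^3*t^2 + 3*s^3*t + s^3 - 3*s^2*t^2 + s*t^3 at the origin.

E_{7}

The Hessian of f at 0 has rank 0. Corank 2; j^3 = s^3 is a perfect cube, so E-series; the 4-jet and mu = 7 give E_7.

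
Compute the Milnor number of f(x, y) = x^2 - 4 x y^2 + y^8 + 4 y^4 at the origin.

7

The Hessian of f at 0 is [[2, 0], [0, 0]] with rank 1, so corank 1. A Groebner basis of the Jacobian ideal J(f) in C{x,y} is {x^4, x^3*y, -x/2 + y^2}; counting standard monomials gives mu = 7. Corank 1: A-series; mu = 7 gives A_7.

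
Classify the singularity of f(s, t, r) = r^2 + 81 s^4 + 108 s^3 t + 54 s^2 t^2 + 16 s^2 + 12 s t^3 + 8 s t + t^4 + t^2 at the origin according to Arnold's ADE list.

A_3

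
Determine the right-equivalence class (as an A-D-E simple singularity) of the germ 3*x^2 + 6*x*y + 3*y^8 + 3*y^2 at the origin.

A_{7}

The Hessian of f at 0 has rank 1. Corank 1: A-series; mu = 7 gives A_7.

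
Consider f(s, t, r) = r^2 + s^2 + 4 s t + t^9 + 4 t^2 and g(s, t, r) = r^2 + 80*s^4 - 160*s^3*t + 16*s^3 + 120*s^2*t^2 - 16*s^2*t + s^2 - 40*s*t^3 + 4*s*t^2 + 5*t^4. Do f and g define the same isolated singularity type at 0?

No.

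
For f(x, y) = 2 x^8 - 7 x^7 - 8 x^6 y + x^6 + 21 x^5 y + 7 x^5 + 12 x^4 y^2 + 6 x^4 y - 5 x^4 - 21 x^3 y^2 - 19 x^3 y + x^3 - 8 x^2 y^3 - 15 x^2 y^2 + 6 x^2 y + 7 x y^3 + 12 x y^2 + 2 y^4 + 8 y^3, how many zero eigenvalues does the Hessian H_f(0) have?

2

The Hessian at 0 is [[0, 0], [0, 0]] of rank 0; hence corank 2.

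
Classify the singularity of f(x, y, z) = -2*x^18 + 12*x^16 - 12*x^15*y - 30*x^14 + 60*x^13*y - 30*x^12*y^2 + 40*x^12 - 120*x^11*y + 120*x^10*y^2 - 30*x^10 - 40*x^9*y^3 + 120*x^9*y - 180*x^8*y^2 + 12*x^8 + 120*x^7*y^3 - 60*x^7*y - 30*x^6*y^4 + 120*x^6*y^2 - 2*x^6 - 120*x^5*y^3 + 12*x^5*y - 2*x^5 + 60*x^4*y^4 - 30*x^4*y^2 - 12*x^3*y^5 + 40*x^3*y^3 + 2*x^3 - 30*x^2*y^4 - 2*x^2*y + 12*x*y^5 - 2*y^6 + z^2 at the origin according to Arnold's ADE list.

D7

The Hessian of f at 0 is [[0, 0, 0], [0, 0, 0], [0, 0, 2]] with rank 1, so corank 2. A Groebner basis of the Jacobian ideal J(f) in C{x,y,z} is {x*y/6 + y^5, x*y^2, x^2 - x*y, z}; counting standard monomials gives mu = 7. Corank 2; j^3 = 2*x^2*(x - y) has shape L^2 M (L != M), so D-series; mu = 7 gives D_7.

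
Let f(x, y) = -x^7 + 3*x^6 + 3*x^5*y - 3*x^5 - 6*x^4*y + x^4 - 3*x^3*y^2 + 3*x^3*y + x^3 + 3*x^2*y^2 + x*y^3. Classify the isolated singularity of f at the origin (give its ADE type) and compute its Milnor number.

The Hessian of f at 0 has rank 0. Corank 2; j^3 = x^3 is a perfect cube, so E-series; the 4-jet and mu = 7 give E_7.

Type E7, Milnor number mu = 7.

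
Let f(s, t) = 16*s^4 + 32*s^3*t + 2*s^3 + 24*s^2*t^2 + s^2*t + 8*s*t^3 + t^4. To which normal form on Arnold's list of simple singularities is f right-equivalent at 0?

D_{5}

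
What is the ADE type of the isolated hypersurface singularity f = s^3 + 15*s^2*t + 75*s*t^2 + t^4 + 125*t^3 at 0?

E_{6}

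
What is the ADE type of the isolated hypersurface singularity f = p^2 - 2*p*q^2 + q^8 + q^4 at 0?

The Hessian of f at 0 is [[2, 0], [0, 0]] with rank 1, so corank 1. A Groebner basis of the Jacobian ideal J(f) in C{p,q} is {p^4, p^3*q, -p + q^2}; counting standard monomials gives mu = 7. Corank 1: A-series; mu = 7 gives A_7.

A_7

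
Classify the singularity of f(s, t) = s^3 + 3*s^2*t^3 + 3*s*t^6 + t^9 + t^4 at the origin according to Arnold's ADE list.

E_6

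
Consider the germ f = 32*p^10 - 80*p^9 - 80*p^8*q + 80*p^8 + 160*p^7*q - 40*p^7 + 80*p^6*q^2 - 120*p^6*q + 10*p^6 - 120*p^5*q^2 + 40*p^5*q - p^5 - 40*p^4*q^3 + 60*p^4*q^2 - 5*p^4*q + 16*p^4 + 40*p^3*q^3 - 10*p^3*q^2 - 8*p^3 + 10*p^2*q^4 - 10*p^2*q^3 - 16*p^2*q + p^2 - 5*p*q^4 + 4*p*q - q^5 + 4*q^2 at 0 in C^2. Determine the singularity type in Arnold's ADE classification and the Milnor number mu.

The Hessian of f at 0 has rank 1. Corank 1: A-series; mu = 4 gives A_4.

Type A4, Milnor number mu = 4.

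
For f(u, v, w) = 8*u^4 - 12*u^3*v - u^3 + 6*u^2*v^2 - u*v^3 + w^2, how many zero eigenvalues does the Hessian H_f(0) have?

2

The Hessian at 0 is [[0, 0, 0], [0, 0, 0], [0, 0, 2]] of rank 1; hence corank 2.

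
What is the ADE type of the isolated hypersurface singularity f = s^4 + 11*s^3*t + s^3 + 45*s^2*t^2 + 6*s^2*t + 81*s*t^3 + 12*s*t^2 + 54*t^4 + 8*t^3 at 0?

E_{7}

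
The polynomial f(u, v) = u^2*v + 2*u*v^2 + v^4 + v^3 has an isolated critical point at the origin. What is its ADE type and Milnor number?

Type D_{5}, Milnor number mu = 5.

The Hessian of f at 0 is [[0, 0], [0, 0]] with rank 0, so corank 2. A Groebner basis of the Jacobian ideal J(f) in C{u,v} is {u^3 - u^2/4 + v^2/4, u^2/4 + v^3 - v^2/4, u*v + v^2}; counting standard monomials gives mu = 5. Corank 2; j^3 = v*(u + v)^2 has shape L^2 M (L != M), so D-series; mu = 5 gives D_5.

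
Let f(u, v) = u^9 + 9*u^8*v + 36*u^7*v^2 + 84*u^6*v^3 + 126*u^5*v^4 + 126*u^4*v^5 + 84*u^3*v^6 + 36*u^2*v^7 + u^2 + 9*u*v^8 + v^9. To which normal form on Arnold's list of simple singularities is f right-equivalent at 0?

The Hessian of f at 0 is [[2, 0], [0, 0]] with rank 1, so corank 1. A Groebner basis of the Jacobian ideal J(f) in C{u,v} is {v^8, u}; counting standard monomials gives mu = 8. Corank 1: A-series; mu = 8 gives A_8.

A8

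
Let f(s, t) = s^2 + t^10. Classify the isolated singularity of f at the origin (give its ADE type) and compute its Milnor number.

The Hessian of f at 0 has rank 1. Corank 1: A-series; mu = 9 gives A_9.

Type A_9, Milnor number mu = 9.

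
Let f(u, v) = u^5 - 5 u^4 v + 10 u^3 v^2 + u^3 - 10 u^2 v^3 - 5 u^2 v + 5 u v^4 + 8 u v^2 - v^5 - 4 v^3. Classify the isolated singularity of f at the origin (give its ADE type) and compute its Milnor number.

Type D_6, Milnor number mu = 6.

The Hessian of f at 0 is [[0, 0], [0, 0]] with rank 0, so corank 2. A Groebner basis of the Jacobian ideal J(f) in C{u,v} is {-u*v/5 + v^4 + 2*v^2/5, u*v^2 - 2*v^3, u^2 - 3*u*v + 2*v^2}; counting standard monomials gives mu = 6. Corank 2; j^3 = (u - 2*v)^2*(u - v) has shape L^2 M (L != M), so D-series; mu = 6 gives D_6.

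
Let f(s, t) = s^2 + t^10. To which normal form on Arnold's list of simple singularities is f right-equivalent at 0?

The Hessian of f at 0 is [[2, 0], [0, 0]] with rank 1, so corank 1. A Groebner basis of the Jacobian ideal J(f) in C{s,t} is {t^9, s}; counting standard monomials gives mu = 9. Corank 1: A-series; mu = 9 gives A_9.

A_9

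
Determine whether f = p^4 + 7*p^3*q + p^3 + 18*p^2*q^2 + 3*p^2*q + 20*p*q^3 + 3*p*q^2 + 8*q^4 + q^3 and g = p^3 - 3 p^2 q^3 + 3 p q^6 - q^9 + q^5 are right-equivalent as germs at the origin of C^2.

The Hessian of f at 0 is [[0, 0], [0, 0]] with rank 0, so corank 2. A Groebner basis of the Jacobian ideal J(f) in C{p,q} is {3*p^2 + 6*p*q + q^4 + q^3 + 3*q^2, p^3 + 9*p^2 + 18*p*q + 4*q^3 + 9*q^2, p^2*q - 5*p^2 - 10*p*q - 8*q^3/3 - 5*q^2, 2*p^2 + p*q^2 + 4*p*q + 5*q^3/3 + 2*q^2}; counting standard monomials gives mu = 7. Corank 2; j^3 = (p + q)^3 is a perfect cube, so E-series; the 4-jet and mu = 7 give E_7. The Hessian of g at 0 is [[0, 0], [0, 0]] with rank 0, so corank 2. A Groebner basis of the Jacobian ideal J(g) in C{p,q} is {-p^2/2 + p*q^3, q^4, p^3, p^2*q}; counting standard monomials gives mu = 8. Corank 2; j^3 = p^3 is a perfect cube, so E-series; the 5-jet and mu = 8 give E_8. f is E_7 but g is E_8, hence not right-equivalent.

No.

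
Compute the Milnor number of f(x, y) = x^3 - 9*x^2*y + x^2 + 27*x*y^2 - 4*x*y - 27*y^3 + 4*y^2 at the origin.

2

The Hessian of f at 0 is [[2, -4], [-4, 8]] with rank 1, so corank 1. A Groebner basis of the Jacobian ideal J(f) in C{x,y} is {y^2, x - 2*y}; counting standard monomials gives mu = 2. Corank 1: A-series; mu = 2 gives A_2.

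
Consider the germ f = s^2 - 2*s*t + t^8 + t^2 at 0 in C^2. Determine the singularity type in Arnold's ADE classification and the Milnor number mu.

The Hessian of f at 0 is [[2, -2], [-2, 2]] with rank 1, so corank 1. A Groebner basis of the Jacobian ideal J(f) in C{s,t} is {t^7, s - t}; counting standard monomials gives mu = 7. Corank 1: A-series; mu = 7 gives A_7.

Type A7, Milnor number mu = 7.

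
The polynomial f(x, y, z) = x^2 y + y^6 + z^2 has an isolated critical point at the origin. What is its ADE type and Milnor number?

Type D7, Milnor number mu = 7.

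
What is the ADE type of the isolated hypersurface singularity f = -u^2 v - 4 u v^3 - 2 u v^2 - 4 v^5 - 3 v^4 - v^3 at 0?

The Hessian of f at 0 has rank 0. Corank 2; j^3 = -v*(u + v)^2 has shape L^2 M (L != M), so D-series; mu = 5 gives D_5.

D_{5}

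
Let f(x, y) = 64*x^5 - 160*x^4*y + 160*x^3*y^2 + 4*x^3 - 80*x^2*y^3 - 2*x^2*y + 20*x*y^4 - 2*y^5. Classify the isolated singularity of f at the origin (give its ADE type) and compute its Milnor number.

Type D_6, Milnor number mu = 6.

The Hessian of f at 0 is [[0, 0], [0, 0]] with rank 0, so corank 2. A Groebner basis of the Jacobian ideal J(f) in C{x,y} is {x*y/10 + y^4, x*y^2, x^2 - x*y/2}; counting standard monomials gives mu = 6. Corank 2; j^3 = 2*x^2*(2*x - y) has shape L^2 M (L != M), so D-series; mu = 6 gives D_6.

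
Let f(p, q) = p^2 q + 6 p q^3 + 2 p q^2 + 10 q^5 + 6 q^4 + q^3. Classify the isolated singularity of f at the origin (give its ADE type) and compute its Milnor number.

Type D_{6}, Milnor number mu = 6.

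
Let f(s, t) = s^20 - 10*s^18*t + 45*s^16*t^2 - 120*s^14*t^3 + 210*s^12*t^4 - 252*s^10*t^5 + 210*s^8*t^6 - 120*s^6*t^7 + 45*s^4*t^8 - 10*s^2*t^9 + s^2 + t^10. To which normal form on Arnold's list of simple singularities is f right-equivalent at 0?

The Hessian of f at 0 has rank 1. Corank 1: A-series; mu = 9 gives A_9.

A_{9}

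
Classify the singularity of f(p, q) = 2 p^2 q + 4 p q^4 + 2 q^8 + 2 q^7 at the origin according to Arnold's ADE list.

D9

The Hessian of f at 0 is [[0, 0], [0, 0]] with rank 0, so corank 2. A Groebner basis of the Jacobian ideal J(f) in C{p,q} is {p^2*q^2, 8*p^2*q + p^2 + p*q^3, p*q + q^4, p^3}; counting standard monomials gives mu = 9. Corank 2; j^3 = 2*p^2*q has shape L^2 M (L != M), so D-series; mu = 9 gives D_9.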